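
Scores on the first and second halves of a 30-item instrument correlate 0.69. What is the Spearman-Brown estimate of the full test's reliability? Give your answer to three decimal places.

0.817

The full test is twice the length of either half (n = 2).
r_full = 2r_hh / (1 + r_hh) = 2 × 0.69 / (1 + 0.69)
r_full = 1.3800 / 1.6900 ≈ 0.8166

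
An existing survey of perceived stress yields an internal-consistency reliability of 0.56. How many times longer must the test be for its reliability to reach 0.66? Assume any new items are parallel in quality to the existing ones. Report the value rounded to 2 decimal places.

1.53

n = 0.66 × (1 − 0.56) / [ 0.56 × (1 − 0.66) ]
  = 0.2904 / 0.1904 = 1.5252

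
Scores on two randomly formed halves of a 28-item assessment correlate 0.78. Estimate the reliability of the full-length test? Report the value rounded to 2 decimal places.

The full test is twice the length of either half (n = 2).
r_full = 2(0.78) / (1 + 0.78)
       = 1.5600 / 1.7800 = 0.8764

0.88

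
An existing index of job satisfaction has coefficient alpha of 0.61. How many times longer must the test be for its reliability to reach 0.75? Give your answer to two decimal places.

Rearranging the Spearman-Brown formula for n,
n = r*(1 − r) / [ r (1 − r*) ]
n = 0.75 × (1 − 0.61) / [ 0.61 × (1 − 0.75) ]
  = 0.2925 / 0.1525 = 1.9180

1.92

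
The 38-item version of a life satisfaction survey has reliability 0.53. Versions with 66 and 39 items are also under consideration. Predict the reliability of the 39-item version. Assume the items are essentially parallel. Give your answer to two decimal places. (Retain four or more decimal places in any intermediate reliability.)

0.54

The 66-item form is not needed; work directly from the 38-item form with n = 39/38 = 1.0263.
r_{39} = n·r / (1 + (n − 1)·r) = 0.5439 / 1.0139 ≈ 0.5364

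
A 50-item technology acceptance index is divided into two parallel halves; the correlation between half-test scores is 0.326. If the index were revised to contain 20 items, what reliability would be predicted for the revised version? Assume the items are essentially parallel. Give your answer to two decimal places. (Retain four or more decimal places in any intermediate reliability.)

0.28

Spearman-Brown correction (n = 2): r_full = 2·0.326/(1 + 0.326) = 0.4917
Then adjust to 20 items: n = 20/50 = 0.4000
r_new = n·r_full / (1 + (n − 1)·r_full) = 0.1967 / 0.7050 ≈ 0.2790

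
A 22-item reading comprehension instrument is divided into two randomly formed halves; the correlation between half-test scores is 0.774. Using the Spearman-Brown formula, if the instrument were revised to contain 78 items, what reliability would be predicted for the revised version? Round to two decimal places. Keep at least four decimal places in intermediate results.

0.96

Spearman-Brown correction (n = 2): r_full = 2·0.774/(1 + 0.774) = 0.8726
Length factor from 22 to 78 items: n = 78/22 = 3.5455
r_new = n·r_full / (1 + (n − 1)·r_full) = 3.0938 / 3.2212 ≈ 0.9604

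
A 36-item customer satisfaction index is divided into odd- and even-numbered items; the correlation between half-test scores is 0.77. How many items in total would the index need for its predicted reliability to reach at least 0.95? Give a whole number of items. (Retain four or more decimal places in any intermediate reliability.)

103

r_full = 2(0.77)/(1 + 0.77) = 0.8701
Solve Spearman-Brown for n: n = 0.95(1 − 0.8701) / [0.8701(1 − 0.95)] = 2.8366
Items = 2.8366 × 36 ≈ 102.12 → 103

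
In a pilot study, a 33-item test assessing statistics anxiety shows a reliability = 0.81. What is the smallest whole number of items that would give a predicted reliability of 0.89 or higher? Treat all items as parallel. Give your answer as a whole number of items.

n = 0.89(1 − 0.81) / [0.81(1 − 0.89)]
n = 0.1691 / 0.0891 ≈ 1.8979
So the test needs 1.8979 × 33 ≈ 62.63 items; rounding up, 63.

63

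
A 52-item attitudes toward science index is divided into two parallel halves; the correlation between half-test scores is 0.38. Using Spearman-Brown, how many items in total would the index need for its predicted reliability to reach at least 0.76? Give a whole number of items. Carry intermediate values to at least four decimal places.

r_full = 2(0.38)/(1 + 0.38) = 0.5507
Solve Spearman-Brown for n: n = 0.76(1 − 0.5507) / [0.5507(1 − 0.76)] = 2.5836
Required items = 2.5836 × 52 = 134.35, so 135 items.

135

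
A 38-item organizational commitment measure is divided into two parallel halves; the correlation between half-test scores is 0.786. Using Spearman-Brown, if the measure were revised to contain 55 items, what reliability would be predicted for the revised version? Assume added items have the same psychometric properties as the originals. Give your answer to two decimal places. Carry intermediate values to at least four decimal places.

0.91

Spearman-Brown correction (n = 2): r_full = 2·0.786/(1 + 0.786) = 0.8802
Length factor from 38 to 55 items: n = 55/38 = 1.4474
r_new = n·r_full / (1 + (n − 1)·r_full) = 1.2740 / 1.3938 ≈ 0.9140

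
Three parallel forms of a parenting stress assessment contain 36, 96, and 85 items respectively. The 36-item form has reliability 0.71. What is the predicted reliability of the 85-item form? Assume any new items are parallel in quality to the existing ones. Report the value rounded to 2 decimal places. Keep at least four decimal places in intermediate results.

0.85

Only the ratio of lengths matters: n = 85/36 = 2.3611
r_{85} = n·r / (1 + (n − 1)·r) = 1.6764 / 1.9664 ≈ 0.8525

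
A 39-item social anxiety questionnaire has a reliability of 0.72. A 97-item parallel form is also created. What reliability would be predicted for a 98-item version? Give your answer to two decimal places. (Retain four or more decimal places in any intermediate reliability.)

Only the ratio of lengths matters: n = 98/39 = 2.5128
r_{98} = n·r / (1 + (n − 1)·r) = 1.8092 / 2.0892 ≈ 0.8660

0.87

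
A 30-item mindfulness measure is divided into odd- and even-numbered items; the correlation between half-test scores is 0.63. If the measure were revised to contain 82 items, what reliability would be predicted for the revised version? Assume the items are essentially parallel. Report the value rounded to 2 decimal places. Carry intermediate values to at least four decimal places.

First correct the split-half correlation to full-test reliability: r_full = 2 × 0.63 / (1 + 0.63) ≈ 0.7730
Then adjust to 82 items: n = 82/30 = 2.7333
r_new = n·r_full / (1 + (n − 1)·r_full) = 2.1128 / 2.3398 ≈ 0.9030

0.90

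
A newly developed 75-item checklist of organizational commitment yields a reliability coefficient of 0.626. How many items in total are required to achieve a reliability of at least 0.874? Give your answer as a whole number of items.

Rearranging the Spearman-Brown formula for n,
n = r*(1 − r) / [ r (1 − r*) ]
n = 0.874(1 − 0.626) / [0.626(1 − 0.874)]
n = 0.326876 / 0.078876 ≈ 4.1442
4.1442 × 75 = 310.81 → 311 items

311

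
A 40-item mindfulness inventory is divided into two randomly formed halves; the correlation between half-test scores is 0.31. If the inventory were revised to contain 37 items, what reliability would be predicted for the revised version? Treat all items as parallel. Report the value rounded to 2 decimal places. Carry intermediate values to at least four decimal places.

Spearman-Brown correction (n = 2): r_full = 2·0.31/(1 + 0.31) = 0.4733
Length factor from 40 to 37 items: n = 37/40 = 0.9250
r_new = n·r_full / (1 + (n − 1)·r_full) = 0.4378 / 0.9645 ≈ 0.4539

0.45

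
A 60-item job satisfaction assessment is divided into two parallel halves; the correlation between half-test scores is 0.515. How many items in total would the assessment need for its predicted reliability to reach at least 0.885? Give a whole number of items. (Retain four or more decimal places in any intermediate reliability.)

218

Corrected full-test reliability: r_full = 2 × 0.515 / (1 + 0.515) ≈ 0.6799
Solve Spearman-Brown for n: n = 0.885(1 − 0.6799) / [0.6799(1 − 0.885)] = 3.6231
Items = 3.6231 × 60 ≈ 217.39 → 218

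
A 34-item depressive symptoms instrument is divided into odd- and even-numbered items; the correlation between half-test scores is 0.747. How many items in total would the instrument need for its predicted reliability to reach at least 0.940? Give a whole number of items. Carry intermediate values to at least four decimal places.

Corrected full-test reliability: r_full = 2 × 0.747 / (1 + 0.747) ≈ 0.8552
n = r_tgt(1 − r_full) / [r_full(1 − r_tgt)] = 0.940 × 0.1448 / (0.8552 × 0.060) ≈ 2.6526
Required items = 2.6526 × 34 = 90.19, so 91 items.

91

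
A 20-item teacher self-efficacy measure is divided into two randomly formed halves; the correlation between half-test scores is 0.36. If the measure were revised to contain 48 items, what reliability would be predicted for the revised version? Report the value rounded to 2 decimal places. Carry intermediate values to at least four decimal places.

First correct the split-half correlation to full-test reliability: r_full = 2 × 0.36 / (1 + 0.36) ≈ 0.5294
Then adjust to 48 items: n = 48/20 = 2.4000
r_new = n·r_full / (1 + (n − 1)·r_full) = 1.2706 / 1.7412 ≈ 0.7297

0.73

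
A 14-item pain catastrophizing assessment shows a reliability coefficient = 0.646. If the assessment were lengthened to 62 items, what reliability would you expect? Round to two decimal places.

0.89

The new length is 62/14 = 4.4286 times the old.
r_new = 4.4286·0.646 / [1 + (4.4286 − 1)·0.646]
     = 2.8609 / 3.2149 = 0.8899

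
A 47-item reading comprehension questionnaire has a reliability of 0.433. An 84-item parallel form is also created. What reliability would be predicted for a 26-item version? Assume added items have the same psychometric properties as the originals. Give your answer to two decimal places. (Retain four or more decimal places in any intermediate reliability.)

0.30

The 84-item form is not needed; work directly from the 47-item form with n = 26/47 = 0.5532.
r_{26} = n·r / (1 + (n − 1)·r) = 0.2395 / 0.8065 ≈ 0.2970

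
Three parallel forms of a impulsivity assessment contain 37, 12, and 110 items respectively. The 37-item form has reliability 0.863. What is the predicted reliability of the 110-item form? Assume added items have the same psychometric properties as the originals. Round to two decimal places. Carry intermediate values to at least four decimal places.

The 12-item form is not needed; work directly from the 37-item form with n = 110/37 = 2.9730.
r_{110} = n·r / (1 + (n − 1)·r) = 2.5657 / 2.7027 ≈ 0.9493

0.95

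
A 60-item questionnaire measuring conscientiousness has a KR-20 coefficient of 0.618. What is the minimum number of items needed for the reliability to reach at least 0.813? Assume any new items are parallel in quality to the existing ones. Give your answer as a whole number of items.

162

n = [0.813 × 0.382] / [0.618 × 0.187]
n = 0.310566 / 0.115566 ≈ 2.6873
Items needed = n × 60 = 2.6873 × 60 ≈ 161.24 → round up to 162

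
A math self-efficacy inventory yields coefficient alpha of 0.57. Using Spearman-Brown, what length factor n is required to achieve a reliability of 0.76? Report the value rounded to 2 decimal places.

2.39

Rearranging the Spearman-Brown formula for n,
n = r_target (1 − r_old) / [ r_old (1 − r_target) ]
n = [0.76 × 0.43] / [0.57 × 0.24]
n = 0.3268 / 0.1368 ≈ 2.3889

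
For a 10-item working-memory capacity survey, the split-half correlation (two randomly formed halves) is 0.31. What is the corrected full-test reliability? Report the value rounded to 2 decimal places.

0.47

Each half is half the length of the full test, so the full test is n = 2 times a half.
r_full = 2(0.31) / (1 + 0.31)
r_full = 0.6200 / 1.3100 ≈ 0.4733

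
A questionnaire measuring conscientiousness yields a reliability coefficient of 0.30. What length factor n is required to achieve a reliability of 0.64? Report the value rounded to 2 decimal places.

4.15

Invert Spearman-Brown to solve for n:
n = r_target (1 − r_old) / [ r_old (1 − r_target) ]
n = [0.64 × 0.70] / [0.30 × 0.36]
n = 0.4480 / 0.1080 ≈ 4.1481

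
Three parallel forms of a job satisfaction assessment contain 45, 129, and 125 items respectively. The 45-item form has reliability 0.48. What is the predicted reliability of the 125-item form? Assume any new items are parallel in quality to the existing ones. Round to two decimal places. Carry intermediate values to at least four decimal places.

0.72

The 129-item form is not needed; work directly from the 45-item form with n = 125/45 = 2.7778.
r_{125} = n·r / (1 + (n − 1)·r) = 1.3333 / 1.8533 ≈ 0.7194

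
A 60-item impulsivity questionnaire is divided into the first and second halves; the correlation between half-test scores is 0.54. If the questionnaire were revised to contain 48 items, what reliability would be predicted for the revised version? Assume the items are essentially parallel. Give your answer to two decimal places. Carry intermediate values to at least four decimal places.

Spearman-Brown correction (n = 2): r_full = 2·0.54/(1 + 0.54) = 0.7013
Then adjust to 48 items: n = 48/60 = 0.8000
r_new = n·r_full / (1 + (n − 1)·r_full) = 0.5610 / 0.8597 ≈ 0.6526

0.65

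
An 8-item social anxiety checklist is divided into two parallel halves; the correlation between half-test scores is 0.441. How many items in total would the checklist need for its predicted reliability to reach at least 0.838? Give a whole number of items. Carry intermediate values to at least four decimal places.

27

r_full = 2(0.441)/(1 + 0.441) = 0.6121
Solve Spearman-Brown for n: n = 0.838(1 − 0.6121) / [0.6121(1 − 0.838)] = 3.2781
Required items = 3.2781 × 8 = 26.22, so 27 items.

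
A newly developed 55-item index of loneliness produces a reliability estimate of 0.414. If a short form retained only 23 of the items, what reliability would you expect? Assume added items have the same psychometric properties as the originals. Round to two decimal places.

n = 23/55 = 0.4182
By Spearman-Brown, r_new = n r / (1 + (n − 1) r).
r_new = 0.4182·0.414 / [1 + (0.4182 − 1)·0.414]
r_new = 0.1731 / 0.7591 ≈ 0.2280

0.23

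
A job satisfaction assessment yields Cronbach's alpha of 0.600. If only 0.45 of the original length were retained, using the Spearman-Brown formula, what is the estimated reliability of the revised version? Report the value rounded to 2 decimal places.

By Spearman-Brown, r_new = n r / (1 + (n − 1) r).
r_new = (0.45 × 0.600) / (1 + (0.45 − 1) × 0.600)
     = 0.2700 / 0.6700 = 0.4030

0.40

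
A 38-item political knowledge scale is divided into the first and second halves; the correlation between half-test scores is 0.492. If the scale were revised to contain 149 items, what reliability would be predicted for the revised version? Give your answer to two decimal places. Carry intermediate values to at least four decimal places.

Spearman-Brown correction (n = 2): r_full = 2·0.492/(1 + 0.492) = 0.6595
Then adjust to 149 items: n = 149/38 = 3.9211
r_new = n·r_full / (1 + (n − 1)·r_full) = 2.5860 / 2.9265 ≈ 0.8836

0.88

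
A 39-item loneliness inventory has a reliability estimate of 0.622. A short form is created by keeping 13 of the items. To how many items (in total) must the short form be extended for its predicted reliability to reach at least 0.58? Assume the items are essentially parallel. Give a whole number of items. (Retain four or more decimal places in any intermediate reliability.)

First, r for the 13-item form: n = 13/39 = 0.3333, so r_13 = 0.3333·0.622/(1 + (0.3333 − 1)·0.622) = 0.3542
Length factor from the short form to reach 0.58: n' = 0.58(1 − 0.3542) / [0.3542(1 − 0.58)] ≈ 2.5178
Total items = 2.5178 × 13 = 32.73, rounded up to 33.

33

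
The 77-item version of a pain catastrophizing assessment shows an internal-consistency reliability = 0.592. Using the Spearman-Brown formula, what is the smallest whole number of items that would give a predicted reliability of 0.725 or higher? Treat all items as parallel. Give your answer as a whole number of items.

140

n = 0.725 × (1 − 0.592) / [ 0.592 × (1 − 0.725) ]
  = 0.295800 / 0.162800 = 1.8170
1.8170 × 77 = 139.91 → 140 items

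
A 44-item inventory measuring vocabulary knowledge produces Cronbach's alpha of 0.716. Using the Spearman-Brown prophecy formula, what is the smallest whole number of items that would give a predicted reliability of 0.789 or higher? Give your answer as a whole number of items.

Invert Spearman-Brown to solve for n:
n = r_target (1 − r_old) / [ r_old (1 − r_target) ]
n = [0.789 × 0.284] / [0.716 × 0.211]
n = 0.224076 / 0.151076 ≈ 1.4832
Items needed = n × 44 = 1.4832 × 44 ≈ 65.26 → round up to 66

66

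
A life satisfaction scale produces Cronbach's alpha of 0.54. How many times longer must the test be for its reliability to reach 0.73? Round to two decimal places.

n = 0.73(1 − 0.54) / [0.54(1 − 0.73)]
  = 0.3358 / 0.1458 = 2.3032

2.30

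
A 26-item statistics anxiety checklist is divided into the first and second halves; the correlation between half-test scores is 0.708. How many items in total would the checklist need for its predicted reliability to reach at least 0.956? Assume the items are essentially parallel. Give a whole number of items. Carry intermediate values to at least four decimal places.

r_full = 2(0.708)/(1 + 0.708) = 0.8290
Solve Spearman-Brown for n: n = 0.956(1 − 0.8290) / [0.8290(1 − 0.956)] = 4.4817
Required items = 4.4817 × 26 = 116.52, so 117 items.

117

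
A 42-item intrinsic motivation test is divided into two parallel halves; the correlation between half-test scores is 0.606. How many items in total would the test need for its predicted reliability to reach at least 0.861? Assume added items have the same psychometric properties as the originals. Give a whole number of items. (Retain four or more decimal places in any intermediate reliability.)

r_full = 2(0.606)/(1 + 0.606) = 0.7547
n = r_tgt(1 − r_full) / [r_full(1 − r_tgt)] = 0.861 × 0.2453 / (0.7547 × 0.139) ≈ 2.0133
Required items = 2.0133 × 42 = 84.56, so 85 items.

85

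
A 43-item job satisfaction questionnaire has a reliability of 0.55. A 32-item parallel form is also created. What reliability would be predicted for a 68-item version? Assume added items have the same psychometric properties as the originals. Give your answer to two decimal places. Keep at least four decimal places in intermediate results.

0.66

Only the ratio of lengths matters: n = 68/43 = 1.5814
r_{68} = n·r / (1 + (n − 1)·r) = 0.8698 / 1.3198 ≈ 0.6590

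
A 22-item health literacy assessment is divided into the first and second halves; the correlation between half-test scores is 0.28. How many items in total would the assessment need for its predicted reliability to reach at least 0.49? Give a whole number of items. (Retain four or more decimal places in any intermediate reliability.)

Corrected full-test reliability: r_full = 2 × 0.28 / (1 + 0.28) ≈ 0.4375
n = r_tgt(1 − r_full) / [r_full(1 − r_tgt)] = 0.49 × 0.5625 / (0.4375 × 0.51) ≈ 1.2353
Required items = 1.2353 × 22 = 27.18, so 28 items.

28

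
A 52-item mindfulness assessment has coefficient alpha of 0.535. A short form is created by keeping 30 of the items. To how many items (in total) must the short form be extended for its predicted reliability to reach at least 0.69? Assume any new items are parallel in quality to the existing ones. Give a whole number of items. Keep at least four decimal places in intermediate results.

First, r for the 30-item form: n = 30/52 = 0.5769, so r_30 = 0.5769·0.535/(1 + (0.5769 − 1)·0.535) = 0.3989
Length factor from the short form to reach 0.69: n' = 0.69(1 − 0.3989) / [0.3989(1 − 0.69)] ≈ 3.3541
Items = 3.3541 × 30 ≈ 100.62 → 101

101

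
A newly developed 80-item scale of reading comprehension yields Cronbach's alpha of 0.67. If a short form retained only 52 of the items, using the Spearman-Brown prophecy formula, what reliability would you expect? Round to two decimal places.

n = 52/80 = 0.65
r_new = 0.65·0.67 / [1 + (0.65 − 1)·0.67]
r_new = 0.4355 / 0.7655 ≈ 0.5689

0.57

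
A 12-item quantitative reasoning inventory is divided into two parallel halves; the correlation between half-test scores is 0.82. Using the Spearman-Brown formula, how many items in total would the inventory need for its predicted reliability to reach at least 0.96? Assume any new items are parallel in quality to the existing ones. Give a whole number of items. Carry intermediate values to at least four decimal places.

r_full = 2(0.82)/(1 + 0.82) = 0.9011
Solve Spearman-Brown for n: n = 0.96(1 − 0.9011) / [0.9011(1 − 0.96)] = 2.6341
Items = 2.6341 × 12 ≈ 31.61 → 32

32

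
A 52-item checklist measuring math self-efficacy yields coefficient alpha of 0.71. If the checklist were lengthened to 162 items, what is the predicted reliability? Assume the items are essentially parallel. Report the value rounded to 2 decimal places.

The new length is 162/52 = 3.1154 times the old.
By Spearman-Brown, r_new = n r / (1 + (n − 1) r).
r_new = 3.1154·0.71 / [1 + (3.1154 − 1)·0.71]
r_new = 2.2119 / 2.5019 ≈ 0.8841

0.88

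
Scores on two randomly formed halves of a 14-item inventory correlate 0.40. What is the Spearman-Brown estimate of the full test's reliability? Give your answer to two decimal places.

Apply the Spearman-Brown correction with n = 2:
r_full = 2r_hh / (1 + r_hh) = 2 × 0.40 / (1 + 0.40)
r_full = 0.8000 / 1.4000 ≈ 0.5714

0.57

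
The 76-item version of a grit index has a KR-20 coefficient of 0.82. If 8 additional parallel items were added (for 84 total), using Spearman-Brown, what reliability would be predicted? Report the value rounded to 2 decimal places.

0.83

The new length is 84/76 = 1.1053 times the old.
Spearman-Brown: r_new = n·r / (1 + (n − 1)·r)
r_new = (1.1053 × 0.82) / (1 + (1.1053 − 1) × 0.82)
r_new = 0.9063 / 1.0863 ≈ 0.8343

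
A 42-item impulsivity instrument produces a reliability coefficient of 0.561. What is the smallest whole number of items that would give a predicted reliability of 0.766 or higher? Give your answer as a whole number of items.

108

Rearranging the Spearman-Brown formula for n,
n = r*(1 − r) / [ r (1 − r*) ]
n = 0.766 × (1 − 0.561) / [ 0.561 × (1 − 0.766) ]
n = 0.336274 / 0.131274 ≈ 2.5616
Items needed = n × 42 = 2.5616 × 42 ≈ 107.59 → round up to 108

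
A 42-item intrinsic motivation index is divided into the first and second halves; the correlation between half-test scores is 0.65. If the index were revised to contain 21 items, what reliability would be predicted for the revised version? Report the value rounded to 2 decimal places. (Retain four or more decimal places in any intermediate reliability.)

Full-test reliability from the split-half r: r_full = 2(0.65)/(1 + 0.65) = 0.7879
Length factor from 42 to 21 items: n = 21/42 = 0.5000
r_new = n·r_full / (1 + (n − 1)·r_full) = 0.3940 / 0.6060 ≈ 0.6502

0.65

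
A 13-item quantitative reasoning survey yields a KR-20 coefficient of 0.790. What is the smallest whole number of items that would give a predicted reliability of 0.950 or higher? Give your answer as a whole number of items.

Invert Spearman-Brown to solve for n:
n = r*(1 − r) / [ r (1 − r*) ]
n = 0.950(1 − 0.790) / [0.790(1 − 0.950)]
n = 0.199500 / 0.039500 ≈ 5.0506
Items needed = n × 13 = 5.0506 × 13 ≈ 65.66 → round up to 66

66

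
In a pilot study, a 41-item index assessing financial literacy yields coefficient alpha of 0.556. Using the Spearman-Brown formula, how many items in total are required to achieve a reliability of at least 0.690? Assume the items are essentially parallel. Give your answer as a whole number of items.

73

Invert Spearman-Brown to solve for n:
n = r_target (1 − r_old) / [ r_old (1 − r_target) ]
n = [0.690 × 0.444] / [0.556 × 0.310]
  = 0.306360 / 0.172360 = 1.7774
So the test needs 1.7774 × 41 ≈ 72.87 items; rounding up, 73.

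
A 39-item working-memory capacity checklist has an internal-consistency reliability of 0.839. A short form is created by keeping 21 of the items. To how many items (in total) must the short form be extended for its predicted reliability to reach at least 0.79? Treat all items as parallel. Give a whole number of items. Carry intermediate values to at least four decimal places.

29

First, r for the 21-item form: n = 21/39 = 0.5385, so r_21 = 0.5385·0.839/(1 + (0.5385 − 1)·0.839) = 0.7373
Length factor from the short form to reach 0.79: n' = 0.79(1 − 0.7373) / [0.7373(1 − 0.79)] ≈ 1.3404
Total items = 1.3404 × 21 = 28.15, rounded up to 29.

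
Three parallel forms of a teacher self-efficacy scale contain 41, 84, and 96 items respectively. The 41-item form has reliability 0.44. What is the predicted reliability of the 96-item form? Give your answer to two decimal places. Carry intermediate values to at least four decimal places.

0.65

The 84-item form is not needed; work directly from the 41-item form with n = 96/41 = 2.3415.
r_{96} = n·r / (1 + (n − 1)·r) = 1.0303 / 1.5903 ≈ 0.6479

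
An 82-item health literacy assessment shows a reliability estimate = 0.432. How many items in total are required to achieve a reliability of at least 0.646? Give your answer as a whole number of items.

n = 0.646 × (1 − 0.432) / [ 0.432 × (1 − 0.646) ]
n = 0.366928 / 0.152928 ≈ 2.3994
2.3994 × 82 = 196.75 → 197 items

197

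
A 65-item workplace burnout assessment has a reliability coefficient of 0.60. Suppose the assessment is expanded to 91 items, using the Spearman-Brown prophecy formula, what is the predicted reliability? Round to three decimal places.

The new length is 91/65 = 1.4 times the old.
r_new = 1.4·0.60 / [1 + (1.4 − 1)·0.60]
r_new = 0.8400 / 1.2400 ≈ 0.6774

0.677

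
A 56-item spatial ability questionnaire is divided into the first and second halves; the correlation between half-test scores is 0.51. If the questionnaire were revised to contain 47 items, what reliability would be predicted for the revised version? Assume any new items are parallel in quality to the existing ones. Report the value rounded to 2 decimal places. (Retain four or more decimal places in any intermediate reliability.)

First correct the split-half correlation to full-test reliability: r_full = 2 × 0.51 / (1 + 0.51) ≈ 0.6755
Length factor from 56 to 47 items: n = 47/56 = 0.8393
r_new = n·r_full / (1 + (n − 1)·r_full) = 0.5669 / 0.8914 ≈ 0.6360

0.64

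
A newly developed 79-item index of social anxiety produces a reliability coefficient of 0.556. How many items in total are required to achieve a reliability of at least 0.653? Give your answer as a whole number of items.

Invert Spearman-Brown to solve for n:
n = r_target (1 − r_old) / [ r_old (1 − r_target) ]
n = 0.653(1 − 0.556) / [0.556(1 − 0.653)]
n = 0.289932 / 0.192932 ≈ 1.5028
Items needed = n × 79 = 1.5028 × 79 ≈ 118.72 → round up to 119

119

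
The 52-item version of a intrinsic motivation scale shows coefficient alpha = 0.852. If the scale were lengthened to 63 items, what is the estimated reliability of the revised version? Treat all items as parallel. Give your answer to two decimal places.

Length ratio n = 63/52 = 1.2115
Spearman-Brown: r_new = n·r / (1 + (n − 1)·r)
r_new = 1.2115·0.852 / [1 + (1.2115 − 1)·0.852]
     = 1.0322 / 1.1802 = 0.8746

0.87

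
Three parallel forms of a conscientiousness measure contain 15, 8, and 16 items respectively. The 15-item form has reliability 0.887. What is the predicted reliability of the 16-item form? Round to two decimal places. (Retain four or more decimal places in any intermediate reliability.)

Only the ratio of lengths matters: n = 16/15 = 1.0667
r_{16} = n·r / (1 + (n − 1)·r) = 0.9462 / 1.0592 ≈ 0.8933

0.89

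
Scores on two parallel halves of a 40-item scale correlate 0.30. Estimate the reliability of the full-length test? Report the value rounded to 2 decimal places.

Apply the Spearman-Brown correction with n = 2:
r_full = 2r_hh / (1 + r_hh) = 2 × 0.30 / (1 + 0.30)
r_full = 0.6000 / 1.3000 ≈ 0.4615

0.46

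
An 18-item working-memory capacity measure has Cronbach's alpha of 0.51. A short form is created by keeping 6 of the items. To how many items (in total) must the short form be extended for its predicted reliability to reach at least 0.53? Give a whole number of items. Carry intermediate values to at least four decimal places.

Short-form reliability: n = 6/18 = 0.3333; r_6 = n·r/(1+(n−1)r) ≈ 0.2576
Length factor from the short form to reach 0.53: n' = 0.53(1 − 0.2576) / [0.2576(1 − 0.53)] ≈ 3.2499
Items = 3.2499 × 6 ≈ 19.50 → 20

20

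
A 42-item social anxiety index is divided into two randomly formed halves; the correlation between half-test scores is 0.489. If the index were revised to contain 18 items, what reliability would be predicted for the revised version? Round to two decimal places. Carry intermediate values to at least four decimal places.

0.45

First correct the split-half correlation to full-test reliability: r_full = 2 × 0.489 / (1 + 0.489) ≈ 0.6568
Length factor from 42 to 18 items: n = 18/42 = 0.4286
r_new = n·r_full / (1 + (n − 1)·r_full) = 0.2815 / 0.6247 ≈ 0.4506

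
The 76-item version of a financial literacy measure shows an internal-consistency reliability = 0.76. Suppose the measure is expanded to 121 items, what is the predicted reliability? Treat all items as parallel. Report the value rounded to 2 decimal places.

0.83

n = 121/76 = 1.5921
r_new = 1.5921·0.76 / [1 + (1.5921 − 1)·0.76]
     = 1.2100 / 1.4500 = 0.8345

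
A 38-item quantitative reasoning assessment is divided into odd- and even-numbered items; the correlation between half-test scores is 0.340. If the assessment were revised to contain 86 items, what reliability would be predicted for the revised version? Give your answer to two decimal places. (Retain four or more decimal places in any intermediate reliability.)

0.70

Spearman-Brown correction (n = 2): r_full = 2·0.340/(1 + 0.340) = 0.5075
Length factor from 38 to 86 items: n = 86/38 = 2.2632
r_new = n·r_full / (1 + (n − 1)·r_full) = 1.1486 / 1.6411 ≈ 0.6999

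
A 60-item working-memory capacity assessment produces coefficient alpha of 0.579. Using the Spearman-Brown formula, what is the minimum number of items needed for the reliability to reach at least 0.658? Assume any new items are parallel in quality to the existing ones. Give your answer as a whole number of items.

84

Invert Spearman-Brown to solve for n:
n = r_target (1 − r_old) / [ r_old (1 − r_target) ]
n = 0.658(1 − 0.579) / [0.579(1 − 0.658)]
n = 0.277018 / 0.198018 ≈ 1.3990
1.3990 × 60 = 83.94 → 84 items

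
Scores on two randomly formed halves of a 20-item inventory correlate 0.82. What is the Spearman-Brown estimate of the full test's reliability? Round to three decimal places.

Each half is half the length of the full test, so the full test is n = 2 times a half.
r_full = 2(0.82) / (1 + 0.82)
r_full = 1.6400 / 1.8200 ≈ 0.9011

0.901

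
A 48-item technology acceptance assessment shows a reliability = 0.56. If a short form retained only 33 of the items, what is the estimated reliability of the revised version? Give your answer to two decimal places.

Length ratio n = 33/48 = 0.6875
Apply the Spearman-Brown prophecy formula, r' = nr / [1 + (n − 1)r]:
r_new = 0.6875·0.56 / [1 + (0.6875 − 1)·0.56]
     = 0.3850 / 0.8250 = 0.4667

0.47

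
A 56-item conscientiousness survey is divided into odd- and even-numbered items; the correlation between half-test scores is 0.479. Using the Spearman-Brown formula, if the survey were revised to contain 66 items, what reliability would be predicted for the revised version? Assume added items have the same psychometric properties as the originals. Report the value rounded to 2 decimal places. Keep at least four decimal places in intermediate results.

Full-test reliability from the split-half r: r_full = 2(0.479)/(1 + 0.479) = 0.6477
Then adjust to 66 items: n = 66/56 = 1.1786
r_new = n·r_full / (1 + (n − 1)·r_full) = 0.7634 / 1.1157 ≈ 0.6842

0.68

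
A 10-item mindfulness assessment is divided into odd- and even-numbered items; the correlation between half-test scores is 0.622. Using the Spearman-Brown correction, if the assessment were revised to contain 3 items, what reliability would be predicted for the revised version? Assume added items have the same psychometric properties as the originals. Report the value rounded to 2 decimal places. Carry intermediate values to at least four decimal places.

0.50

Spearman-Brown correction (n = 2): r_full = 2·0.622/(1 + 0.622) = 0.7670
Then adjust to 3 items: n = 3/10 = 0.3000
r_new = n·r_full / (1 + (n − 1)·r_full) = 0.2301 / 0.4631 ≈ 0.4969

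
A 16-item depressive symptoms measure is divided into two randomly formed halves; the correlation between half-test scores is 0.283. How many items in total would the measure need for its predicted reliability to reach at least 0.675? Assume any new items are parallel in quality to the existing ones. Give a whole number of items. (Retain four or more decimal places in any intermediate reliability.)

43

Corrected full-test reliability: r_full = 2 × 0.283 / (1 + 0.283) ≈ 0.4412
n = r_tgt(1 − r_full) / [r_full(1 − r_tgt)] = 0.675 × 0.5588 / (0.4412 × 0.325) ≈ 2.6305
Required items = 2.6305 × 16 = 42.09, so 43 items.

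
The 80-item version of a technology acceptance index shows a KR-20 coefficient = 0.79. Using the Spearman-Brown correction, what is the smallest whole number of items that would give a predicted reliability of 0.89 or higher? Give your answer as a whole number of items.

173

Invert Spearman-Brown to solve for n:
n = r_target (1 − r_old) / [ r_old (1 − r_target) ]
n = [0.89 × 0.21] / [0.79 × 0.11]
n = 0.1869 / 0.0869 ≈ 2.1507
2.1507 × 80 = 172.06 → 173 items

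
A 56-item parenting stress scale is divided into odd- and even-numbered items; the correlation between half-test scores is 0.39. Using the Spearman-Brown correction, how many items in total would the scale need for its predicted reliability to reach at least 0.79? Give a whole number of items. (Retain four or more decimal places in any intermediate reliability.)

165

r_full = 2(0.39)/(1 + 0.39) = 0.5612
Solve Spearman-Brown for n: n = 0.79(1 − 0.5612) / [0.5612(1 − 0.79)] = 2.9414
Required items = 2.9414 × 56 = 164.72, so 165 items.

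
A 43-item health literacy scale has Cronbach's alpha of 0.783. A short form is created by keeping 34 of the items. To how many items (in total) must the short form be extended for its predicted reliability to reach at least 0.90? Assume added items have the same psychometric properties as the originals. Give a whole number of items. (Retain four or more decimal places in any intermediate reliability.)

108

First, r for the 34-item form: n = 34/43 = 0.7907, so r_34 = 0.7907·0.783/(1 + (0.7907 − 1)·0.783) = 0.7405
Then solve for n' with r_old = 0.7405, r_target = 0.90: n' = 0.90(1 − 0.7405)/[0.7405(1 − 0.90)] = 3.1540
Items = 3.1540 × 34 ≈ 107.24 → 108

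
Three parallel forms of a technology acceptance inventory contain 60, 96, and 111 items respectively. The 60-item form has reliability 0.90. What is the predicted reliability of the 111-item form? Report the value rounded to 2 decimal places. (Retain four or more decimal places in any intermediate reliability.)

0.94

Only the ratio of lengths matters: n = 111/60 = 1.8500
r_{111} = n·r / (1 + (n − 1)·r) = 1.6650 / 1.7650 ≈ 0.9433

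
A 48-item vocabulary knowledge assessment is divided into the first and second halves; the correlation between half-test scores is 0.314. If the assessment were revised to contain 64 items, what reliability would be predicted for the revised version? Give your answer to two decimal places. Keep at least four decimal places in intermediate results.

Full-test reliability from the split-half r: r_full = 2(0.314)/(1 + 0.314) = 0.4779
Then adjust to 64 items: n = 64/48 = 1.3333
r_new = n·r_full / (1 + (n − 1)·r_full) = 0.6372 / 1.1593 ≈ 0.5496

0.55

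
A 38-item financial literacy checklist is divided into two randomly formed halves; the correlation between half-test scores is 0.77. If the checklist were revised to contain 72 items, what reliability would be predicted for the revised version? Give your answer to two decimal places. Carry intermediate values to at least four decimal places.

First correct the split-half correlation to full-test reliability: r_full = 2 × 0.77 / (1 + 0.77) ≈ 0.8701
Then adjust to 72 items: n = 72/38 = 1.8947
r_new = n·r_full / (1 + (n − 1)·r_full) = 1.6486 / 1.7785 ≈ 0.9270

0.93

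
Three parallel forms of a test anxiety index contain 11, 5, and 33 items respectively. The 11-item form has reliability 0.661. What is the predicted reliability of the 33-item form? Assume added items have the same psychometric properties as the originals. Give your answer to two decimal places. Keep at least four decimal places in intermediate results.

0.85

The 5-item form is not needed; work directly from the 11-item form with n = 33/11 = 3.0000.
r_{33} = n·r / (1 + (n − 1)·r) = 1.9830 / 2.3220 ≈ 0.8540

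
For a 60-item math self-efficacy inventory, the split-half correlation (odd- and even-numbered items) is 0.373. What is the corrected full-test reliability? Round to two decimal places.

Each half is half the length of the full test, so the full test is n = 2 times a half.
r_full = 2(0.373) / (1 + 0.373)
       = 0.7460 / 1.3730 = 0.5433

0.54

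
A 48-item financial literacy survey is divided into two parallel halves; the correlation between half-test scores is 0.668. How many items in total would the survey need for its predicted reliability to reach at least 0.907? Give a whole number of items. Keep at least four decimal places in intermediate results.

117

Corrected full-test reliability: r_full = 2 × 0.668 / (1 + 0.668) ≈ 0.8010
Solve Spearman-Brown for n: n = 0.907(1 − 0.8010) / [0.8010(1 − 0.907)] = 2.4230
Items = 2.4230 × 48 ≈ 116.30 → 117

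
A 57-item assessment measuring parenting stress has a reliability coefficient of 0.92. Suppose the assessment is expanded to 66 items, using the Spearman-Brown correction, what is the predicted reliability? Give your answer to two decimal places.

The new length is 66/57 = 1.1579 times the old.
r_new = (1.1579 × 0.92) / (1 + (1.1579 − 1) × 0.92)
r_new = 1.0653 / 1.1453 ≈ 0.9301

0.93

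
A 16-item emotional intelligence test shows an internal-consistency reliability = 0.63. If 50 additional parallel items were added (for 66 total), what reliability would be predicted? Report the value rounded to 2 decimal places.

n = 66/16 = 4.125
r_new = (4.125 × 0.63) / (1 + (4.125 − 1) × 0.63)
r_new = 2.5987 / 2.9688 ≈ 0.8753

0.88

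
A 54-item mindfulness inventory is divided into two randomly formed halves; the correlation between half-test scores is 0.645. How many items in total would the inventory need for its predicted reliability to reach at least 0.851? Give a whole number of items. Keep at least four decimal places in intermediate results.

85

r_full = 2(0.645)/(1 + 0.645) = 0.7842
n = r_tgt(1 − r_full) / [r_full(1 − r_tgt)] = 0.851 × 0.2158 / (0.7842 × 0.149) ≈ 1.5717
Required items = 1.5717 × 54 = 84.87, so 85 items.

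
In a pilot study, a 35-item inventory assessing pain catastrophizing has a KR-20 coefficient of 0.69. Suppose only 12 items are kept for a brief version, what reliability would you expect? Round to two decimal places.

Length ratio n = 12/35 = 0.3429
Apply the Spearman-Brown prophecy formula, r' = nr / [1 + (n − 1)r]:
r_new = (0.3429 × 0.69) / (1 + (0.3429 − 1) × 0.69)
     = 0.2366 / 0.5466 = 0.4329

0.43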